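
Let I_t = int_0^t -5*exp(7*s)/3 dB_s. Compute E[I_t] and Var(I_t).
E[I_t] = 0; Var(I_t) = 25*exp(14*t)/126 - 25/126

The Itô integral of a deterministic integrand f(s) has mean 0 because each increment f(s) * (B_{s+ds} - B_s) has mean 0. By the Itô isometry:
  Var( int_0^t f(s) dB_s ) = E[ (int_0^t f(s) dB_s)^2 ] = int_0^t f(s)^2 ds.
Here f(s) = -5*exp(7*s)/3, so f(s)^2 = 25*exp(14*s)/9. Integrate:
  int_0^t (25*exp(14*s)/9) ds = 25*exp(14*t)/126 - 25/126.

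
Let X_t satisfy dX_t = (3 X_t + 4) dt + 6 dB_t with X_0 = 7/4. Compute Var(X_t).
Var(X_t) = 6*exp(6*t) - 6

The variance V(t) = Var(X_t) satisfies V'(t) = 2 a V(t) + c^2 with V(0) = 0 (drift coefficient is linear in X, diffusion is constant). With a = 3, c = 6, the solution is
  V(t) = (c^2 / (2 a)) * (exp(2 a t) - 1)
       = (6^2 / (2*3)) * (exp(6 t) - 1)
       = 6*exp(6*t) - 6.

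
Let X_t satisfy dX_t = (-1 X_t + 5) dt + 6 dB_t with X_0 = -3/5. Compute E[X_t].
E[X_t] = 5 - 28*exp(-t)/5

Taking expectations and using E[dB_t] = 0, the mean m(t) = E[X_t] satisfies the ODE m'(t) = a m(t) + b with m(0) = x_0. With a = -1, b = 5, x_0 = -3/5, the solution is
  m(t) = x_0 * exp(a t) + (b/a) * (exp(a t) - 1)
       = (-3/5) * exp((-1) t) + (5/(-1)) * (exp((-1) t) - 1)
       = 5 - 28*exp(-t)/5.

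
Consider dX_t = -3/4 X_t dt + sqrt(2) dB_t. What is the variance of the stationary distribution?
lim Var(X_t) = 4/3

The OU SDE dX = -theta X dt + sigma dB admits the integrating factor exp(theta t): d(exp(theta t) X_t) = sigma exp(theta t) dB_t. Integrating from 0 to t gives X_t = x_0 * exp(-theta t) + sigma * int_0^t exp(-theta (t-s)) dB_s for any initial x_0. The Itô integral has variance (by the Itô isometry) sigma^2 * int_0^t exp(-2 theta (t - s)) ds = sigma^2 * (1 - exp(-2 theta t)) / (2 theta), independent of x_0.
With theta = 3/4, sigma = sqrt(2):
  Var(X_t) = (sqrt(2))^2 * (1 - exp(-2*3/4 t)) / (2 * 3/4) = 4/3 - 4*exp(-3*t/2)/3.
As t -> infinity, exp(-2*3/4 t) -> 0, so the stationary variance is sigma^2 / (2 theta) = 4/3.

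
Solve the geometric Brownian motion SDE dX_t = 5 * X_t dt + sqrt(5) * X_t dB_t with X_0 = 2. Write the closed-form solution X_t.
X_t = 2 * exp((5/2) * t + (sqrt(5)) * B_t)

For GBM dX = mu X dt + sigma X dB with X_0 = x_0, apply Itô to Y = log X: dY = (mu - sigma^2/2) dt + sigma dB, so Y_t = log(x_0) + (mu - sigma^2/2) t + sigma B_t and hence X_t = x_0 * exp((mu - sigma^2/2) t + sigma B_t).
With mu = 5, sigma = sqrt(5), x_0 = 2, this gives:
  X_t = 2 * exp((5/2) * t + (sqrt(5)) * B_t).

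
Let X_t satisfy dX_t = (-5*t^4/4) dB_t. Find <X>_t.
<X>_t = 25*t^9/144

For an Itô process dX_t = a(t) dt + b(t) dB_t, the quadratic variation is <X>_t = int_0^t b(s)^2 ds (the drift term does not contribute). Here b(s) = -5*s^4/4, so
  b(s)^2 = 25*s^8/16.
Integrating from 0 to t:
  <X>_t = int_0^t (25*s^8/16) ds = 25*t^9/144.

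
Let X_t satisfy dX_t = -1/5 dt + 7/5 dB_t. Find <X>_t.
<X>_t = 49*t/25

For an Itô process dX_t = a(t) dt + b(t) dB_t, the quadratic variation is <X>_t = int_0^t b(s)^2 ds (the drift term does not contribute). Here b(s) = 7/5, so
  b(s)^2 = 49/25.
Integrating from 0 to t:
  <X>_t = int_0^t (49/25) ds = 49*t/25.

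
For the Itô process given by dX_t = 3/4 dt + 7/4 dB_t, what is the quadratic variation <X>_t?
<X>_t = 49*t/16

For an Itô process dX_t = a(t) dt + b(t) dB_t, the quadratic variation is <X>_t = int_0^t b(s)^2 ds (the drift term does not contribute). Here b(s) = 7/4, so
  b(s)^2 = 49/16.
Integrating from 0 to t:
  <X>_t = int_0^t (49/16) ds = 49*t/16.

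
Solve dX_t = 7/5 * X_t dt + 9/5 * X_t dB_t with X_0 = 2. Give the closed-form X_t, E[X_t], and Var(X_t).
X_t = 2 * exp((-11/50) t + (9/5) B_t); E[X_t] = 2*exp(7*t/5); Var(X_t) = 4*(exp(81*t/25) - 1)*exp(14*t/5)

For GBM dX = mu X dt + sigma X dB with X_0 = x_0, apply Itô to Y = log X: dY = (mu - sigma^2/2) dt + sigma dB, so Y_t = log(x_0) + (mu - sigma^2/2) t + sigma B_t and hence X_t = x_0 * exp((mu - sigma^2/2) t + sigma B_t).
With mu = 7/5, sigma = 9/5, x_0 = 2, this gives:
  X_t = 2 * exp((-11/50) * t + (9/5) * B_t).
Since sigma*B_t ~ Normal(0, sigma^2 t), E[exp(sigma*B_t)] = exp(sigma^2 t / 2); so E[X_t] = x_0 * exp((mu - sigma^2/2) t) * exp(sigma^2 t / 2) = x_0 * exp(mu t) = 2*exp(7*t/5).
Var(X_t) = E[X_t^2] - (E[X_t])^2 = x_0^2 * exp(2 mu t) * (exp(sigma^2 t) - 1) = 4*(exp(81*t/25) - 1)*exp(14*t/5).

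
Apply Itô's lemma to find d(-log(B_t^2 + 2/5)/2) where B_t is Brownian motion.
d(-log(B_t^2 + 2/5)/2) = (5*(5*B_t^2 - 2)/(2*(5*B_t^2 + 2)^2)) dt + (-5*B_t/(5*B_t^2 + 2)) dB_t

Itô's formula for f(B_t) gives d f(B_t) = f'(B_t) dB_t + (1/2) f''(B_t) dt. Compute derivatives of f(x) = -log(x^2 + 2/5)/2:
  f'(x)  = -5*x/(5*x^2 + 2)
  f''(x) = 5*(5*x^2 - 2)/(5*x^2 + 2)^2
Substitute x = B_t and multiply the f'' term by 1/2:
  drift     = (1/2) * (5*(5*x^2 - 2)/(5*x^2 + 2)^2) evaluated at B_t = 5*(5*B_t^2 - 2)/(2*(5*B_t^2 + 2)^2)
  diffusion = (-5*x/(5*x^2 + 2)) evaluated at B_t = -5*B_t/(5*B_t^2 + 2)
Therefore d(-log(B_t^2 + 2/5)/2) = (5*(5*B_t^2 - 2)/(2*(5*B_t^2 + 2)^2)) dt + (-5*B_t/(5*B_t^2 + 2)) dB_t.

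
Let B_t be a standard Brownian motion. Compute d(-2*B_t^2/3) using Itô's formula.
d(-2*B_t^2/3) = (-2/3) dt + (-4*B_t/3) dB_t

Itô's formula for f(B_t) gives d f(B_t) = f'(B_t) dB_t + (1/2) f''(B_t) dt. Compute derivatives of f(x) = -2*x^2/3:
  f'(x)  = -4*x/3
  f''(x) = -4/3
Substitute x = B_t and multiply the f'' term by 1/2:
  drift     = (1/2) * (-4/3) evaluated at B_t = -2/3
  diffusion = (-4*x/3) evaluated at B_t = -4*B_t/3
Therefore d(-2*B_t^2/3) = (-2/3) dt + (-4*B_t/3) dB_t.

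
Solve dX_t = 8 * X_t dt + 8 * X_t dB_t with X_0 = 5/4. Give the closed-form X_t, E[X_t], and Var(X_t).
X_t = 5/4 * exp((-24) t + (8) B_t); E[X_t] = 5*exp(8*t)/4; Var(X_t) = 25*(exp(64*t) - 1)*exp(16*t)/16

For GBM dX = mu X dt + sigma X dB with X_0 = x_0, apply Itô to Y = log X: dY = (mu - sigma^2/2) dt + sigma dB, so Y_t = log(x_0) + (mu - sigma^2/2) t + sigma B_t and hence X_t = x_0 * exp((mu - sigma^2/2) t + sigma B_t).
With mu = 8, sigma = 8, x_0 = 5/4, this gives:
  X_t = 5/4 * exp((-24) * t + (8) * B_t).
Since sigma*B_t ~ Normal(0, sigma^2 t), E[exp(sigma*B_t)] = exp(sigma^2 t / 2); so E[X_t] = x_0 * exp((mu - sigma^2/2) t) * exp(sigma^2 t / 2) = x_0 * exp(mu t) = 5*exp(8*t)/4.
Var(X_t) = E[X_t^2] - (E[X_t])^2 = x_0^2 * exp(2 mu t) * (exp(sigma^2 t) - 1) = 25*(exp(64*t) - 1)*exp(16*t)/16.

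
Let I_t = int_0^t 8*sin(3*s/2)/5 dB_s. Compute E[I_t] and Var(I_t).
E[I_t] = 0; Var(I_t) = 32*t/25 - 32*sin(3*t)/75

The Itô integral of a deterministic integrand f(s) has mean 0 because each increment f(s) * (B_{s+ds} - B_s) has mean 0. By the Itô isometry:
  Var( int_0^t f(s) dB_s ) = E[ (int_0^t f(s) dB_s)^2 ] = int_0^t f(s)^2 ds.
Here f(s) = 8*sin(3*s/2)/5, so f(s)^2 = 64*sin(3*s/2)^2/25. Integrate:
  int_0^t (64*sin(3*s/2)^2/25) ds = 32*t/25 - 32*sin(3*t)/75.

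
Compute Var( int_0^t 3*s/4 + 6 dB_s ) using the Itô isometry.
Var = 3*t*(t^2 + 24*t + 192)/16

The Itô integral of a deterministic integrand f(s) has mean 0 because each increment f(s) * (B_{s+ds} - B_s) has mean 0. By the Itô isometry:
  Var( int_0^t f(s) dB_s ) = E[ (int_0^t f(s) dB_s)^2 ] = int_0^t f(s)^2 ds.
Here f(s) = 3*s/4 + 6, so f(s)^2 = 9*(s + 8)^2/16. Integrate:
  int_0^t (9*(s + 8)^2/16) ds = 3*t*(t^2 + 24*t + 192)/16.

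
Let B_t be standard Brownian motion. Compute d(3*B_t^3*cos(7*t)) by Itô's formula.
d(3*B_t^3*cos(7*t)) = (-21*B_t^3*sin(7*t) + 9*B_t*cos(7*t)) dt + (9*B_t^2*cos(7*t)) dB_t

Itô's formula for f(t, x): d f(t, B_t) = (f_t + (1/2) f_xx) dt + f_x dB_t. Compute partials of f(t, x) = 3*x^3*cos(7*t):
  f_t(t,x)  = -21*x^3*sin(7*t)
  f_x(t,x)  = 9*x^2*cos(7*t)
  f_xx(t,x) = 18*x*cos(7*t)
Assemble drift = f_t + (1/2) f_xx = -21*x^3*sin(7*t) + 9*x*cos(7*t) and diffusion = f_x = 9*x^2*cos(7*t). Substituting x = B_t:
  d(3*B_t^3*cos(7*t)) = (-21*B_t^3*sin(7*t) + 9*B_t*cos(7*t)) dt + (9*B_t^2*cos(7*t)) dB_t.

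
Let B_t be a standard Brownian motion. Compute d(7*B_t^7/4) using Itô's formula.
d(7*B_t^7/4) = (147*B_t^5/4) dt + (49*B_t^6/4) dB_t

Itô's formula for f(B_t) gives d f(B_t) = f'(B_t) dB_t + (1/2) f''(B_t) dt. Compute derivatives of f(x) = 7*x^7/4:
  f'(x)  = 49*x^6/4
  f''(x) = 147*x^5/2
Substitute x = B_t and multiply the f'' term by 1/2:
  drift     = (1/2) * (147*x^5/2) evaluated at B_t = 147*B_t^5/4
  diffusion = (49*x^6/4) evaluated at B_t = 49*B_t^6/4
Therefore d(7*B_t^7/4) = (147*B_t^5/4) dt + (49*B_t^6/4) dB_t.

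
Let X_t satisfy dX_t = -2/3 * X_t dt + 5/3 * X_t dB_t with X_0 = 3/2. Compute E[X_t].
E[X_t] = 3*exp(-2*t/3)/2

For GBM dX = mu X dt + sigma X dB with X_0 = x_0, apply Itô to Y = log X: dY = (mu - sigma^2/2) dt + sigma dB, so Y_t = log(x_0) + (mu - sigma^2/2) t + sigma B_t and hence X_t = x_0 * exp((mu - sigma^2/2) t + sigma B_t).
With mu = -2/3, sigma = 5/3, x_0 = 3/2, this gives:
  X_t = 3/2 * exp((-37/18) * t + (5/3) * B_t).
Since sigma*B_t ~ Normal(0, sigma^2 t), E[exp(sigma*B_t)] = exp(sigma^2 t / 2); so E[X_t] = x_0 * exp((mu - sigma^2/2) t) * exp(sigma^2 t / 2) = x_0 * exp(mu t) = 3*exp(-2*t/3)/2.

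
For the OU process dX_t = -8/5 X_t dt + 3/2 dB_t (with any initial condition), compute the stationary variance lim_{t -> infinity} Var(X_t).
lim Var(X_t) = 45/64

The OU SDE dX = -theta X dt + sigma dB admits the integrating factor exp(theta t): d(exp(theta t) X_t) = sigma exp(theta t) dB_t. Integrating from 0 to t gives X_t = x_0 * exp(-theta t) + sigma * int_0^t exp(-theta (t-s)) dB_s for any initial x_0. The Itô integral has variance (by the Itô isometry) sigma^2 * int_0^t exp(-2 theta (t - s)) ds = sigma^2 * (1 - exp(-2 theta t)) / (2 theta), independent of x_0.
With theta = 8/5, sigma = 3/2:
  Var(X_t) = (3/2)^2 * (1 - exp(-2*8/5 t)) / (2 * 8/5) = 45/64 - 45*exp(-16*t/5)/64.
As t -> infinity, exp(-2*8/5 t) -> 0, so the stationary variance is sigma^2 / (2 theta) = 45/64.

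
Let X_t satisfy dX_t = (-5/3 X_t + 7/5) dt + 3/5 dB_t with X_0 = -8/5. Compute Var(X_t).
Var(X_t) = 27/250 - 27*exp(-10*t/3)/250

The variance V(t) = Var(X_t) satisfies V'(t) = 2 a V(t) + c^2 with V(0) = 0 (drift coefficient is linear in X, diffusion is constant). With a = -5/3, c = 3/5, the solution is
  V(t) = (c^2 / (2 a)) * (exp(2 a t) - 1)
       = ((3/5)^2 / (2*(-5/3))) * (exp((-10/3) t) - 1)
       = 27/250 - 27*exp(-10*t/3)/250.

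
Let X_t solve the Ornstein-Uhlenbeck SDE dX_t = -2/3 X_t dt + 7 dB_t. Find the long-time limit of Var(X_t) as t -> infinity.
lim Var(X_t) = 147/4

The OU SDE dX = -theta X dt + sigma dB admits the integrating factor exp(theta t): d(exp(theta t) X_t) = sigma exp(theta t) dB_t. Integrating from 0 to t gives X_t = x_0 * exp(-theta t) + sigma * int_0^t exp(-theta (t-s)) dB_s for any initial x_0. The Itô integral has variance (by the Itô isometry) sigma^2 * int_0^t exp(-2 theta (t - s)) ds = sigma^2 * (1 - exp(-2 theta t)) / (2 theta), independent of x_0.
With theta = 2/3, sigma = 7:
  Var(X_t) = (7)^2 * (1 - exp(-2*2/3 t)) / (2 * 2/3) = 147/4 - 147*exp(-4*t/3)/4.
As t -> infinity, exp(-2*2/3 t) -> 0, so the stationary variance is sigma^2 / (2 theta) = 147/4.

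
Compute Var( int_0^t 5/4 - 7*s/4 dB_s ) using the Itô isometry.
Var = t*(49*t^2 - 105*t + 75)/48

The Itô integral of a deterministic integrand f(s) has mean 0 because each increment f(s) * (B_{s+ds} - B_s) has mean 0. By the Itô isometry:
  Var( int_0^t f(s) dB_s ) = E[ (int_0^t f(s) dB_s)^2 ] = int_0^t f(s)^2 ds.
Here f(s) = 5/4 - 7*s/4, so f(s)^2 = (7*s - 5)^2/16. Integrate:
  int_0^t ((7*s - 5)^2/16) ds = t*(49*t^2 - 105*t + 75)/48.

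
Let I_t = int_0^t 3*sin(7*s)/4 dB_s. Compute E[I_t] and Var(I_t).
E[I_t] = 0; Var(I_t) = 9*t/32 - 9*sin(14*t)/448

The Itô integral of a deterministic integrand f(s) has mean 0 because each increment f(s) * (B_{s+ds} - B_s) has mean 0. By the Itô isometry:
  Var( int_0^t f(s) dB_s ) = E[ (int_0^t f(s) dB_s)^2 ] = int_0^t f(s)^2 ds.
Here f(s) = 3*sin(7*s)/4, so f(s)^2 = 9*sin(7*s)^2/16. Integrate:
  int_0^t (9*sin(7*s)^2/16) ds = 9*t/32 - 9*sin(14*t)/448.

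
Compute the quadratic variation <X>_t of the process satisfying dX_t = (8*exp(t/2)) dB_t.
<X>_t = 64*exp(t) - 64

For an Itô process dX_t = a(t) dt + b(t) dB_t, the quadratic variation is <X>_t = int_0^t b(s)^2 ds (the drift term does not contribute). Here b(s) = 8*exp(s/2), so
  b(s)^2 = 64*exp(s).
Integrating from 0 to t:
  <X>_t = int_0^t (64*exp(s)) ds = 64*exp(t) - 64.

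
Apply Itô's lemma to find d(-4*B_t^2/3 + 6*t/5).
d(-4*B_t^2/3 + 6*t/5) = (-2/15) dt + (-8*B_t/3) dB_t

Itô's formula for f(t, x): d f(t, B_t) = (f_t + (1/2) f_xx) dt + f_x dB_t. Compute partials of f(t, x) = 6*t/5 - 4*x^2/3:
  f_t(t,x)  = 6/5
  f_x(t,x)  = -8*x/3
  f_xx(t,x) = -8/3
Assemble drift = f_t + (1/2) f_xx = -2/15 and diffusion = f_x = -8*x/3. Substituting x = B_t:
  d(-4*B_t^2/3 + 6*t/5) = (-2/15) dt + (-8*B_t/3) dB_t.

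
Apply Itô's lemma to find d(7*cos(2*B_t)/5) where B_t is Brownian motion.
d(7*cos(2*B_t)/5) = (-14*cos(2*B_t)/5) dt + (-14*sin(2*B_t)/5) dB_t

Itô's formula for f(B_t) gives d f(B_t) = f'(B_t) dB_t + (1/2) f''(B_t) dt. Compute derivatives of f(x) = 7*cos(2*x)/5:
  f'(x)  = -14*sin(2*x)/5
  f''(x) = -28*cos(2*x)/5
Substitute x = B_t and multiply the f'' term by 1/2:
  drift     = (1/2) * (-28*cos(2*x)/5) evaluated at B_t = -14*cos(2*B_t)/5
  diffusion = (-14*sin(2*x)/5) evaluated at B_t = -14*sin(2*B_t)/5
Therefore d(7*cos(2*B_t)/5) = (-14*cos(2*B_t)/5) dt + (-14*sin(2*B_t)/5) dB_t.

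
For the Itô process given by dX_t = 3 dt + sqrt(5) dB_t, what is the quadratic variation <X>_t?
<X>_t = 5*t

For an Itô process dX_t = a(t) dt + b(t) dB_t, the quadratic variation is <X>_t = int_0^t b(s)^2 ds (the drift term does not contribute). Here b(s) = sqrt(5), so
  b(s)^2 = 5.
Integrating from 0 to t:
  <X>_t = int_0^t (5) ds = 5*t.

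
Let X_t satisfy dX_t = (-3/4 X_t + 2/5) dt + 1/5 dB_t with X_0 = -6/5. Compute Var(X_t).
Var(X_t) = 2/75 - 2*exp(-3*t/2)/75

The variance V(t) = Var(X_t) satisfies V'(t) = 2 a V(t) + c^2 with V(0) = 0 (drift coefficient is linear in X, diffusion is constant). With a = -3/4, c = 1/5, the solution is
  V(t) = (c^2 / (2 a)) * (exp(2 a t) - 1)
       = ((1/5)^2 / (2*(-3/4))) * (exp((-3/2) t) - 1)
       = 2/75 - 2*exp(-3*t/2)/75.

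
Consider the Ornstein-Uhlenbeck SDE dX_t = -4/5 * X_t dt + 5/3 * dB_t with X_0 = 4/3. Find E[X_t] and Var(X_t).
E[X_t] = 4*exp(-4*t/5)/3; Var(X_t) = 125/72 - 125*exp(-8*t/5)/72

The OU SDE dX = -theta X dt + sigma dB admits the integrating factor exp(theta t): d(exp(theta t) X_t) = sigma exp(theta t) dB_t. Integrating from 0 to t:
  X_t = x_0 * exp(-theta t) + sigma * int_0^t exp(-theta (t-s)) dB_s.
The Itô integral has mean 0 and (by the Itô isometry) variance sigma^2 * int_0^t exp(-2 theta (t - s)) ds = sigma^2 * (1 - exp(-2 theta t)) / (2 theta).
With theta = 4/5, sigma = 5/3, x_0 = 4/3:
  E[X_t] = 4/3 * exp(-4/5 t) = 4*exp(-4*t/5)/3
  Var(X_t) = (5/3)^2 * (1 - exp(-2*4/5 t)) / (2 * 4/5) = 125/72 - 125*exp(-8*t/5)/72.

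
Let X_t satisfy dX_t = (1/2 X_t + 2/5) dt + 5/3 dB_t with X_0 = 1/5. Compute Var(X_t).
Var(X_t) = 25*exp(t)/9 - 25/9

The variance V(t) = Var(X_t) satisfies V'(t) = 2 a V(t) + c^2 with V(0) = 0 (drift coefficient is linear in X, diffusion is constant). With a = 1/2, c = 5/3, the solution is
  V(t) = (c^2 / (2 a)) * (exp(2 a t) - 1)
       = ((5/3)^2 / (2*(1/2))) * (exp(1 t) - 1)
       = 25*exp(t)/9 - 25/9.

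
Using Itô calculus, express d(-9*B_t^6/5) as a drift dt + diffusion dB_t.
d(-9*B_t^6/5) = (-27*B_t^4) dt + (-54*B_t^5/5) dB_t

Itô's formula for f(B_t) gives d f(B_t) = f'(B_t) dB_t + (1/2) f''(B_t) dt. Compute derivatives of f(x) = -9*x^6/5:
  f'(x)  = -54*x^5/5
  f''(x) = -54*x^4
Substitute x = B_t and multiply the f'' term by 1/2:
  drift     = (1/2) * (-54*x^4) evaluated at B_t = -27*B_t^4
  diffusion = (-54*x^5/5) evaluated at B_t = -54*B_t^5/5
Therefore d(-9*B_t^6/5) = (-27*B_t^4) dt + (-54*B_t^5/5) dB_t.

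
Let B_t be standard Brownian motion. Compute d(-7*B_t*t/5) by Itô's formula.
d(-7*B_t*t/5) = (-7*B_t/5) dt + (-7*t/5) dB_t

Itô's formula for f(t, x): d f(t, B_t) = (f_t + (1/2) f_xx) dt + f_x dB_t. Compute partials of f(t, x) = -7*t*x/5:
  f_t(t,x)  = -7*x/5
  f_x(t,x)  = -7*t/5
  f_xx(t,x) = 0
Assemble drift = f_t + (1/2) f_xx = -7*x/5 and diffusion = f_x = -7*t/5. Substituting x = B_t:
  d(-7*B_t*t/5) = (-7*B_t/5) dt + (-7*t/5) dB_t.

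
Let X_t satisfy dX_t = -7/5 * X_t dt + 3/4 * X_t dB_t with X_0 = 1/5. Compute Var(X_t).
Var(X_t) = (exp(9*t/16) - 1)*exp(-14*t/5)/25

For GBM dX = mu X dt + sigma X dB with X_0 = x_0, apply Itô to Y = log X: dY = (mu - sigma^2/2) dt + sigma dB, so Y_t = log(x_0) + (mu - sigma^2/2) t + sigma B_t and hence X_t = x_0 * exp((mu - sigma^2/2) t + sigma B_t).
With mu = -7/5, sigma = 3/4, x_0 = 1/5, this gives:
  X_t = 1/5 * exp((-269/160) * t + (3/4) * B_t).
Since sigma*B_t ~ Normal(0, sigma^2 t), E[exp(sigma*B_t)] = exp(sigma^2 t / 2); so E[X_t] = x_0 * exp((mu - sigma^2/2) t) * exp(sigma^2 t / 2) = x_0 * exp(mu t) = exp(-7*t/5)/5.
Var(X_t) = E[X_t^2] - (E[X_t])^2 = x_0^2 * exp(2 mu t) * (exp(sigma^2 t) - 1) = (exp(9*t/16) - 1)*exp(-14*t/5)/25.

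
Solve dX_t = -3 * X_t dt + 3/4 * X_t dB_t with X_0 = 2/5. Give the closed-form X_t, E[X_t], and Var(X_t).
X_t = 2/5 * exp((-105/32) t + (3/4) B_t); E[X_t] = 2*exp(-3*t)/5; Var(X_t) = (4*exp(9*t/16) - 4)*exp(-6*t)/25

For GBM dX = mu X dt + sigma X dB with X_0 = x_0, apply Itô to Y = log X: dY = (mu - sigma^2/2) dt + sigma dB, so Y_t = log(x_0) + (mu - sigma^2/2) t + sigma B_t and hence X_t = x_0 * exp((mu - sigma^2/2) t + sigma B_t).
With mu = -3, sigma = 3/4, x_0 = 2/5, this gives:
  X_t = 2/5 * exp((-105/32) * t + (3/4) * B_t).
Since sigma*B_t ~ Normal(0, sigma^2 t), E[exp(sigma*B_t)] = exp(sigma^2 t / 2); so E[X_t] = x_0 * exp((mu - sigma^2/2) t) * exp(sigma^2 t / 2) = x_0 * exp(mu t) = 2*exp(-3*t)/5.
Var(X_t) = E[X_t^2] - (E[X_t])^2 = x_0^2 * exp(2 mu t) * (exp(sigma^2 t) - 1) = (4*exp(9*t/16) - 4)*exp(-6*t)/25.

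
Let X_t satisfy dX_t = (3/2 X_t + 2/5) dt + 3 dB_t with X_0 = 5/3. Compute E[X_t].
E[X_t] = 29*exp(3*t/2)/15 - 4/15

Taking expectations and using E[dB_t] = 0, the mean m(t) = E[X_t] satisfies the ODE m'(t) = a m(t) + b with m(0) = x_0. With a = 3/2, b = 2/5, x_0 = 5/3, the solution is
  m(t) = x_0 * exp(a t) + (b/a) * (exp(a t) - 1)
       = (5/3) * exp((3/2) t) + ((2/5)/(3/2)) * (exp((3/2) t) - 1)
       = 29*exp(3*t/2)/15 - 4/15.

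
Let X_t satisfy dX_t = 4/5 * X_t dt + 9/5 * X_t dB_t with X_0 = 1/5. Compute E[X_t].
E[X_t] = exp(4*t/5)/5

For GBM dX = mu X dt + sigma X dB with X_0 = x_0, apply Itô to Y = log X: dY = (mu - sigma^2/2) dt + sigma dB, so Y_t = log(x_0) + (mu - sigma^2/2) t + sigma B_t and hence X_t = x_0 * exp((mu - sigma^2/2) t + sigma B_t).
With mu = 4/5, sigma = 9/5, x_0 = 1/5, this gives:
  X_t = 1/5 * exp((-41/50) * t + (9/5) * B_t).
Since sigma*B_t ~ Normal(0, sigma^2 t), E[exp(sigma*B_t)] = exp(sigma^2 t / 2); so E[X_t] = x_0 * exp((mu - sigma^2/2) t) * exp(sigma^2 t / 2) = x_0 * exp(mu t) = exp(4*t/5)/5.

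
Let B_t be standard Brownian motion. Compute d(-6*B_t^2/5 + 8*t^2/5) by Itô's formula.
d(-6*B_t^2/5 + 8*t^2/5) = (16*t/5 - 6/5) dt + (-12*B_t/5) dB_t

Itô's formula for f(t, x): d f(t, B_t) = (f_t + (1/2) f_xx) dt + f_x dB_t. Compute partials of f(t, x) = 8*t^2/5 - 6*x^2/5:
  f_t(t,x)  = 16*t/5
  f_x(t,x)  = -12*x/5
  f_xx(t,x) = -12/5
Assemble drift = f_t + (1/2) f_xx = 16*t/5 - 6/5 and diffusion = f_x = -12*x/5. Substituting x = B_t:
  d(-6*B_t^2/5 + 8*t^2/5) = (16*t/5 - 6/5) dt + (-12*B_t/5) dB_t.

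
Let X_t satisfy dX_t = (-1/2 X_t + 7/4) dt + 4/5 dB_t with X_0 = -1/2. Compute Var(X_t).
Var(X_t) = 16/25 - 16*exp(-t)/25

The variance V(t) = Var(X_t) satisfies V'(t) = 2 a V(t) + c^2 with V(0) = 0 (drift coefficient is linear in X, diffusion is constant). With a = -1/2, c = 4/5, the solution is
  V(t) = (c^2 / (2 a)) * (exp(2 a t) - 1)
       = ((4/5)^2 / (2*(-1/2))) * (exp((-1) t) - 1)
       = 16/25 - 16*exp(-t)/25.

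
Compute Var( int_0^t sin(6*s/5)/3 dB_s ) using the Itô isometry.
Var = t/18 - 5*sin(12*t/5)/216

The Itô integral of a deterministic integrand f(s) has mean 0 because each increment f(s) * (B_{s+ds} - B_s) has mean 0. By the Itô isometry:
  Var( int_0^t f(s) dB_s ) = E[ (int_0^t f(s) dB_s)^2 ] = int_0^t f(s)^2 ds.
Here f(s) = sin(6*s/5)/3, so f(s)^2 = sin(6*s/5)^2/9. Integrate:
  int_0^t (sin(6*s/5)^2/9) ds = t/18 - 5*sin(12*t/5)/216.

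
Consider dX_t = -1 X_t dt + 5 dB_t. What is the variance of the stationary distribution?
lim Var(X_t) = 25/2

The OU SDE dX = -theta X dt + sigma dB admits the integrating factor exp(theta t): d(exp(theta t) X_t) = sigma exp(theta t) dB_t. Integrating from 0 to t gives X_t = x_0 * exp(-theta t) + sigma * int_0^t exp(-theta (t-s)) dB_s for any initial x_0. The Itô integral has variance (by the Itô isometry) sigma^2 * int_0^t exp(-2 theta (t - s)) ds = sigma^2 * (1 - exp(-2 theta t)) / (2 theta), independent of x_0.
With theta = 1, sigma = 5:
  Var(X_t) = (5)^2 * (1 - exp(-2*1 t)) / (2 * 1) = 25/2 - 25*exp(-2*t)/2.
As t -> infinity, exp(-2*1 t) -> 0, so the stationary variance is sigma^2 / (2 theta) = 25/2.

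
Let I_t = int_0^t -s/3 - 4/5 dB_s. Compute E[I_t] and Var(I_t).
E[I_t] = 0; Var(I_t) = t*(25*t^2 + 180*t + 432)/675

The Itô integral of a deterministic integrand f(s) has mean 0 because each increment f(s) * (B_{s+ds} - B_s) has mean 0. By the Itô isometry:
  Var( int_0^t f(s) dB_s ) = E[ (int_0^t f(s) dB_s)^2 ] = int_0^t f(s)^2 ds.
Here f(s) = -s/3 - 4/5, so f(s)^2 = (5*s + 12)^2/225. Integrate:
  int_0^t ((5*s + 12)^2/225) ds = t*(25*t^2 + 180*t + 432)/675.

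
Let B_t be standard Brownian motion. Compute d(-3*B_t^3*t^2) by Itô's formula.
d(-3*B_t^3*t^2) = (3*B_t*t*(-2*B_t^2 - 3*t)) dt + (-9*B_t^2*t^2) dB_t

Itô's formula for f(t, x): d f(t, B_t) = (f_t + (1/2) f_xx) dt + f_x dB_t. Compute partials of f(t, x) = -3*t^2*x^3:
  f_t(t,x)  = -6*t*x^3
  f_x(t,x)  = -9*t^2*x^2
  f_xx(t,x) = -18*t^2*x
Assemble drift = f_t + (1/2) f_xx = 3*t*x*(-3*t - 2*x^2) and diffusion = f_x = -9*t^2*x^2. Substituting x = B_t:
  d(-3*B_t^3*t^2) = (3*B_t*t*(-2*B_t^2 - 3*t)) dt + (-9*B_t^2*t^2) dB_t.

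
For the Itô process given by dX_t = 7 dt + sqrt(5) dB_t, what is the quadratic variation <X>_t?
<X>_t = 5*t

For an Itô process dX_t = a(t) dt + b(t) dB_t, the quadratic variation is <X>_t = int_0^t b(s)^2 ds (the drift term does not contribute). Here b(s) = sqrt(5), so
  b(s)^2 = 5.
Integrating from 0 to t:
  <X>_t = int_0^t (5) ds = 5*t.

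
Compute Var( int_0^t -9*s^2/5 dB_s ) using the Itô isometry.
Var = 81*t^5/125

The Itô integral of a deterministic integrand f(s) has mean 0 because each increment f(s) * (B_{s+ds} - B_s) has mean 0. By the Itô isometry:
  Var( int_0^t f(s) dB_s ) = E[ (int_0^t f(s) dB_s)^2 ] = int_0^t f(s)^2 ds.
Here f(s) = -9*s^2/5, so f(s)^2 = 81*s^4/25. Integrate:
  int_0^t (81*s^4/25) ds = 81*t^5/125.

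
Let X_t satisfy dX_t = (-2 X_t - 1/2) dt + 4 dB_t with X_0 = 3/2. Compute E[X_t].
E[X_t] = -1/4 + 7*exp(-2*t)/4

Taking expectations and using E[dB_t] = 0, the mean m(t) = E[X_t] satisfies the ODE m'(t) = a m(t) + b with m(0) = x_0. With a = -2, b = -1/2, x_0 = 3/2, the solution is
  m(t) = x_0 * exp(a t) + (b/a) * (exp(a t) - 1)
       = (3/2) * exp((-2) t) + ((-1/2)/(-2)) * (exp((-2) t) - 1)
       = -1/4 + 7*exp(-2*t)/4.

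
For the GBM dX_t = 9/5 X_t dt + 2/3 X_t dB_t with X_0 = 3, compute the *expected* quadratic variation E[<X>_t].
E[<X>_t] = 90*exp(182*t/45)/91 - 90/91

<X>_t = int_0^t ((2/3) * X_s)^2 ds. Taking expectation inside the integral: E[<X>_t] = (2/3)^2 * int_0^t E[X_s^2] ds. For GBM, E[X_s^2] = x_0^2 * exp((2 mu + sigma^2) s). Integrating:
  E[<X>_t] = (2/3)^2 * 3^2 * (exp((2*(9/5) + (2/3)^2) t) - 1) / (2*(9/5) + (2/3)^2)
           = (2/3)^2 * 3^2 * (exp((182/45) t) - 1) / (182/45) = 90*exp(182*t/45)/91 - 90/91.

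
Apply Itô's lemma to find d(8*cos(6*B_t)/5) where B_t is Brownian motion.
d(8*cos(6*B_t)/5) = (-144*cos(6*B_t)/5) dt + (-48*sin(6*B_t)/5) dB_t

Itô's formula for f(B_t) gives d f(B_t) = f'(B_t) dB_t + (1/2) f''(B_t) dt. Compute derivatives of f(x) = 8*cos(6*x)/5:
  f'(x)  = -48*sin(6*x)/5
  f''(x) = -288*cos(6*x)/5
Substitute x = B_t and multiply the f'' term by 1/2:
  drift     = (1/2) * (-288*cos(6*x)/5) evaluated at B_t = -144*cos(6*B_t)/5
  diffusion = (-48*sin(6*x)/5) evaluated at B_t = -48*sin(6*B_t)/5
Therefore d(8*cos(6*B_t)/5) = (-144*cos(6*B_t)/5) dt + (-48*sin(6*B_t)/5) dB_t.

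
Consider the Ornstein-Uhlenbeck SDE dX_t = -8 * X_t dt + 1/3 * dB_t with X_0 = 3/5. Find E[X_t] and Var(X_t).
E[X_t] = 3*exp(-8*t)/5; Var(X_t) = 1/144 - exp(-16*t)/144

The OU SDE dX = -theta X dt + sigma dB admits the integrating factor exp(theta t): d(exp(theta t) X_t) = sigma exp(theta t) dB_t. Integrating from 0 to t:
  X_t = x_0 * exp(-theta t) + sigma * int_0^t exp(-theta (t-s)) dB_s.
The Itô integral has mean 0 and (by the Itô isometry) variance sigma^2 * int_0^t exp(-2 theta (t - s)) ds = sigma^2 * (1 - exp(-2 theta t)) / (2 theta).
With theta = 8, sigma = 1/3, x_0 = 3/5:
  E[X_t] = 3/5 * exp(-8 t) = 3*exp(-8*t)/5
  Var(X_t) = (1/3)^2 * (1 - exp(-2*8 t)) / (2 * 8) = 1/144 - exp(-16*t)/144.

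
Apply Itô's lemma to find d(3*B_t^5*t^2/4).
d(3*B_t^5*t^2/4) = (3*B_t^3*t*(B_t^2 + 5*t)/2) dt + (15*B_t^4*t^2/4) dB_t

Itô's formula for f(t, x): d f(t, B_t) = (f_t + (1/2) f_xx) dt + f_x dB_t. Compute partials of f(t, x) = 3*t^2*x^5/4:
  f_t(t,x)  = 3*t*x^5/2
  f_x(t,x)  = 15*t^2*x^4/4
  f_xx(t,x) = 15*t^2*x^3
Assemble drift = f_t + (1/2) f_xx = 3*t*x^3*(5*t + x^2)/2 and diffusion = f_x = 15*t^2*x^4/4. Substituting x = B_t:
  d(3*B_t^5*t^2/4) = (3*B_t^3*t*(B_t^2 + 5*t)/2) dt + (15*B_t^4*t^2/4) dB_t.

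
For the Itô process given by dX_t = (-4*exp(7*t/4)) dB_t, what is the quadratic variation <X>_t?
<X>_t = 32*exp(7*t/2)/7 - 32/7

For an Itô process dX_t = a(t) dt + b(t) dB_t, the quadratic variation is <X>_t = int_0^t b(s)^2 ds (the drift term does not contribute). Here b(s) = -4*exp(7*s/4), so
  b(s)^2 = 16*exp(7*s/2).
Integrating from 0 to t:
  <X>_t = int_0^t (16*exp(7*s/2)) ds = 32*exp(7*t/2)/7 - 32/7.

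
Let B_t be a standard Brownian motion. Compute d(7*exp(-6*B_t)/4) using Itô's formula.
d(7*exp(-6*B_t)/4) = (63*exp(-6*B_t)/2) dt + (-21*exp(-6*B_t)/2) dB_t

Itô's formula for f(B_t) gives d f(B_t) = f'(B_t) dB_t + (1/2) f''(B_t) dt. Compute derivatives of f(x) = 7*exp(-6*x)/4:
  f'(x)  = -21*exp(-6*x)/2
  f''(x) = 63*exp(-6*x)
Substitute x = B_t and multiply the f'' term by 1/2:
  drift     = (1/2) * (63*exp(-6*x)) evaluated at B_t = 63*exp(-6*B_t)/2
  diffusion = (-21*exp(-6*x)/2) evaluated at B_t = -21*exp(-6*B_t)/2
Therefore d(7*exp(-6*B_t)/4) = (63*exp(-6*B_t)/2) dt + (-21*exp(-6*B_t)/2) dB_t.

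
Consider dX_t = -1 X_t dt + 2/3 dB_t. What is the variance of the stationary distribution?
lim Var(X_t) = 2/9

The OU SDE dX = -theta X dt + sigma dB admits the integrating factor exp(theta t): d(exp(theta t) X_t) = sigma exp(theta t) dB_t. Integrating from 0 to t gives X_t = x_0 * exp(-theta t) + sigma * int_0^t exp(-theta (t-s)) dB_s for any initial x_0. The Itô integral has variance (by the Itô isometry) sigma^2 * int_0^t exp(-2 theta (t - s)) ds = sigma^2 * (1 - exp(-2 theta t)) / (2 theta), independent of x_0.
With theta = 1, sigma = 2/3:
  Var(X_t) = (2/3)^2 * (1 - exp(-2*1 t)) / (2 * 1) = 2/9 - 2*exp(-2*t)/9.
As t -> infinity, exp(-2*1 t) -> 0, so the stationary variance is sigma^2 / (2 theta) = 2/9.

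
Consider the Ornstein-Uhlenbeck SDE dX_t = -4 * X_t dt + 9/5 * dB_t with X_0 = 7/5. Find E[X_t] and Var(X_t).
E[X_t] = 7*exp(-4*t)/5; Var(X_t) = 81/200 - 81*exp(-8*t)/200

The OU SDE dX = -theta X dt + sigma dB admits the integrating factor exp(theta t): d(exp(theta t) X_t) = sigma exp(theta t) dB_t. Integrating from 0 to t:
  X_t = x_0 * exp(-theta t) + sigma * int_0^t exp(-theta (t-s)) dB_s.
The Itô integral has mean 0 and (by the Itô isometry) variance sigma^2 * int_0^t exp(-2 theta (t - s)) ds = sigma^2 * (1 - exp(-2 theta t)) / (2 theta).
With theta = 4, sigma = 9/5, x_0 = 7/5:
  E[X_t] = 7/5 * exp(-4 t) = 7*exp(-4*t)/5
  Var(X_t) = (9/5)^2 * (1 - exp(-2*4 t)) / (2 * 4) = 81/200 - 81*exp(-8*t)/200.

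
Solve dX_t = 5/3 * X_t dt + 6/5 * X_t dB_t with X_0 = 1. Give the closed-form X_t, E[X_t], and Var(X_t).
X_t = 1 * exp((71/75) t + (6/5) B_t); E[X_t] = exp(5*t/3); Var(X_t) = exp(358*t/75) - exp(10*t/3)

For GBM dX = mu X dt + sigma X dB with X_0 = x_0, apply Itô to Y = log X: dY = (mu - sigma^2/2) dt + sigma dB, so Y_t = log(x_0) + (mu - sigma^2/2) t + sigma B_t and hence X_t = x_0 * exp((mu - sigma^2/2) t + sigma B_t).
With mu = 5/3, sigma = 6/5, x_0 = 1, this gives:
  X_t = 1 * exp((71/75) * t + (6/5) * B_t).
Since sigma*B_t ~ Normal(0, sigma^2 t), E[exp(sigma*B_t)] = exp(sigma^2 t / 2); so E[X_t] = x_0 * exp((mu - sigma^2/2) t) * exp(sigma^2 t / 2) = x_0 * exp(mu t) = exp(5*t/3).
Var(X_t) = E[X_t^2] - (E[X_t])^2 = x_0^2 * exp(2 mu t) * (exp(sigma^2 t) - 1) = exp(358*t/75) - exp(10*t/3).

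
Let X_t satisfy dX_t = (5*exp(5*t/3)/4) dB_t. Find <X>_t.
<X>_t = 15*exp(10*t/3)/32 - 15/32

For an Itô process dX_t = a(t) dt + b(t) dB_t, the quadratic variation is <X>_t = int_0^t b(s)^2 ds (the drift term does not contribute). Here b(s) = 5*exp(5*s/3)/4, so
  b(s)^2 = 25*exp(10*s/3)/16.
Integrating from 0 to t:
  <X>_t = int_0^t (25*exp(10*s/3)/16) ds = 15*exp(10*t/3)/32 - 15/32.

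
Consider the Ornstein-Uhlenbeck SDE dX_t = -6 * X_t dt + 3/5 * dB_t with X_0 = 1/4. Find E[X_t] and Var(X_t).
E[X_t] = exp(-6*t)/4; Var(X_t) = 3/100 - 3*exp(-12*t)/100

The OU SDE dX = -theta X dt + sigma dB admits the integrating factor exp(theta t): d(exp(theta t) X_t) = sigma exp(theta t) dB_t. Integrating from 0 to t:
  X_t = x_0 * exp(-theta t) + sigma * int_0^t exp(-theta (t-s)) dB_s.
The Itô integral has mean 0 and (by the Itô isometry) variance sigma^2 * int_0^t exp(-2 theta (t - s)) ds = sigma^2 * (1 - exp(-2 theta t)) / (2 theta).
With theta = 6, sigma = 3/5, x_0 = 1/4:
  E[X_t] = 1/4 * exp(-6 t) = exp(-6*t)/4
  Var(X_t) = (3/5)^2 * (1 - exp(-2*6 t)) / (2 * 6) = 3/100 - 3*exp(-12*t)/100.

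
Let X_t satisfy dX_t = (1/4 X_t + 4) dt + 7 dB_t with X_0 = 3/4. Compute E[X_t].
E[X_t] = 67*exp(t/4)/4 - 16

Taking expectations and using E[dB_t] = 0, the mean m(t) = E[X_t] satisfies the ODE m'(t) = a m(t) + b with m(0) = x_0. With a = 1/4, b = 4, x_0 = 3/4, the solution is
  m(t) = x_0 * exp(a t) + (b/a) * (exp(a t) - 1)
       = (3/4) * exp((1/4) t) + (4/(1/4)) * (exp((1/4) t) - 1)
       = 67*exp(t/4)/4 - 16.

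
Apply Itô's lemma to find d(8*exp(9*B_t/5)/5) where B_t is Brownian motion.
d(8*exp(9*B_t/5)/5) = (324*exp(9*B_t/5)/125) dt + (72*exp(9*B_t/5)/25) dB_t

Itô's formula for f(B_t) gives d f(B_t) = f'(B_t) dB_t + (1/2) f''(B_t) dt. Compute derivatives of f(x) = 8*exp(9*x/5)/5:
  f'(x)  = 72*exp(9*x/5)/25
  f''(x) = 648*exp(9*x/5)/125
Substitute x = B_t and multiply the f'' term by 1/2:
  drift     = (1/2) * (648*exp(9*x/5)/125) evaluated at B_t = 324*exp(9*B_t/5)/125
  diffusion = (72*exp(9*x/5)/25) evaluated at B_t = 72*exp(9*B_t/5)/25
Therefore d(8*exp(9*B_t/5)/5) = (324*exp(9*B_t/5)/125) dt + (72*exp(9*B_t/5)/25) dB_t.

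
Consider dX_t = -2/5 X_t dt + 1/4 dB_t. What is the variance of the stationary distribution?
lim Var(X_t) = 5/64

The OU SDE dX = -theta X dt + sigma dB admits the integrating factor exp(theta t): d(exp(theta t) X_t) = sigma exp(theta t) dB_t. Integrating from 0 to t gives X_t = x_0 * exp(-theta t) + sigma * int_0^t exp(-theta (t-s)) dB_s for any initial x_0. The Itô integral has variance (by the Itô isometry) sigma^2 * int_0^t exp(-2 theta (t - s)) ds = sigma^2 * (1 - exp(-2 theta t)) / (2 theta), independent of x_0.
With theta = 2/5, sigma = 1/4:
  Var(X_t) = (1/4)^2 * (1 - exp(-2*2/5 t)) / (2 * 2/5) = 5/64 - 5*exp(-4*t/5)/64.
As t -> infinity, exp(-2*2/5 t) -> 0, so the stationary variance is sigma^2 / (2 theta) = 5/64.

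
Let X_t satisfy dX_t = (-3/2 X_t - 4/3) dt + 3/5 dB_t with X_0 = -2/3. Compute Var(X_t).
Var(X_t) = 3/25 - 3*exp(-3*t)/25

The variance V(t) = Var(X_t) satisfies V'(t) = 2 a V(t) + c^2 with V(0) = 0 (drift coefficient is linear in X, diffusion is constant). With a = -3/2, c = 3/5, the solution is
  V(t) = (c^2 / (2 a)) * (exp(2 a t) - 1)
       = ((3/5)^2 / (2*(-3/2))) * (exp((-3) t) - 1)
       = 3/25 - 3*exp(-3*t)/25.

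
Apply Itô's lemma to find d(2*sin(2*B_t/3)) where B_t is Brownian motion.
d(2*sin(2*B_t/3)) = (-4*sin(2*B_t/3)/9) dt + (4*cos(2*B_t/3)/3) dB_t

Itô's formula for f(B_t) gives d f(B_t) = f'(B_t) dB_t + (1/2) f''(B_t) dt. Compute derivatives of f(x) = 2*sin(2*x/3):
  f'(x)  = 4*cos(2*x/3)/3
  f''(x) = -8*sin(2*x/3)/9
Substitute x = B_t and multiply the f'' term by 1/2:
  drift     = (1/2) * (-8*sin(2*x/3)/9) evaluated at B_t = -4*sin(2*B_t/3)/9
  diffusion = (4*cos(2*x/3)/3) evaluated at B_t = 4*cos(2*B_t/3)/3
Therefore d(2*sin(2*B_t/3)) = (-4*sin(2*B_t/3)/9) dt + (4*cos(2*B_t/3)/3) dB_t.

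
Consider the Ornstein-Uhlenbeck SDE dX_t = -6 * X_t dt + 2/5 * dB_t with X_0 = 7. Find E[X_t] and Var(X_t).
E[X_t] = 7*exp(-6*t); Var(X_t) = 1/75 - exp(-12*t)/75

The OU SDE dX = -theta X dt + sigma dB admits the integrating factor exp(theta t): d(exp(theta t) X_t) = sigma exp(theta t) dB_t. Integrating from 0 to t:
  X_t = x_0 * exp(-theta t) + sigma * int_0^t exp(-theta (t-s)) dB_s.
The Itô integral has mean 0 and (by the Itô isometry) variance sigma^2 * int_0^t exp(-2 theta (t - s)) ds = sigma^2 * (1 - exp(-2 theta t)) / (2 theta).
With theta = 6, sigma = 2/5, x_0 = 7:
  E[X_t] = 7 * exp(-6 t) = 7*exp(-6*t)
  Var(X_t) = (2/5)^2 * (1 - exp(-2*6 t)) / (2 * 6) = 1/75 - exp(-12*t)/75.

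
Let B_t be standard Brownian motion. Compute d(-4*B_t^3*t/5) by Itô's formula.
d(-4*B_t^3*t/5) = (4*B_t*(-B_t^2 - 3*t)/5) dt + (-12*B_t^2*t/5) dB_t

Itô's formula for f(t, x): d f(t, B_t) = (f_t + (1/2) f_xx) dt + f_x dB_t. Compute partials of f(t, x) = -4*t*x^3/5:
  f_t(t,x)  = -4*x^3/5
  f_x(t,x)  = -12*t*x^2/5
  f_xx(t,x) = -24*t*x/5
Assemble drift = f_t + (1/2) f_xx = 4*x*(-3*t - x^2)/5 and diffusion = f_x = -12*t*x^2/5. Substituting x = B_t:
  d(-4*B_t^3*t/5) = (4*B_t*(-B_t^2 - 3*t)/5) dt + (-12*B_t^2*t/5) dB_t.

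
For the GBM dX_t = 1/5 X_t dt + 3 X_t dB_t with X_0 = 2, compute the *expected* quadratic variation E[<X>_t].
E[<X>_t] = 180*exp(47*t/5)/47 - 180/47

<X>_t = int_0^t (3 * X_s)^2 ds. Taking expectation inside the integral: E[<X>_t] = 3^2 * int_0^t E[X_s^2] ds. For GBM, E[X_s^2] = x_0^2 * exp((2 mu + sigma^2) s). Integrating:
  E[<X>_t] = 3^2 * 2^2 * (exp((2*(1/5) + 3^2) t) - 1) / (2*(1/5) + 3^2)
           = 3^2 * 2^2 * (exp((47/5) t) - 1) / (47/5) = 180*exp(47*t/5)/47 - 180/47.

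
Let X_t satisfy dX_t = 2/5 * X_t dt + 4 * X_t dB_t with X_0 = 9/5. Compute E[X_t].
E[X_t] = 9*exp(2*t/5)/5

For GBM dX = mu X dt + sigma X dB with X_0 = x_0, apply Itô to Y = log X: dY = (mu - sigma^2/2) dt + sigma dB, so Y_t = log(x_0) + (mu - sigma^2/2) t + sigma B_t and hence X_t = x_0 * exp((mu - sigma^2/2) t + sigma B_t).
With mu = 2/5, sigma = 4, x_0 = 9/5, this gives:
  X_t = 9/5 * exp((-38/5) * t + (4) * B_t).
Since sigma*B_t ~ Normal(0, sigma^2 t), E[exp(sigma*B_t)] = exp(sigma^2 t / 2); so E[X_t] = x_0 * exp((mu - sigma^2/2) t) * exp(sigma^2 t / 2) = x_0 * exp(mu t) = 9*exp(2*t/5)/5.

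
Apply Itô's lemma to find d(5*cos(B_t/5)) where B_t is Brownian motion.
d(5*cos(B_t/5)) = (-cos(B_t/5)/10) dt + (-sin(B_t/5)) dB_t

Itô's formula for f(B_t) gives d f(B_t) = f'(B_t) dB_t + (1/2) f''(B_t) dt. Compute derivatives of f(x) = 5*cos(x/5):
  f'(x)  = -sin(x/5)
  f''(x) = -cos(x/5)/5
Substitute x = B_t and multiply the f'' term by 1/2:
  drift     = (1/2) * (-cos(x/5)/5) evaluated at B_t = -cos(B_t/5)/10
  diffusion = (-sin(x/5)) evaluated at B_t = -sin(B_t/5)
Therefore d(5*cos(B_t/5)) = (-cos(B_t/5)/10) dt + (-sin(B_t/5)) dB_t.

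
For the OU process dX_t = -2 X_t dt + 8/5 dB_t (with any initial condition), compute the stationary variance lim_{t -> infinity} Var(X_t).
lim Var(X_t) = 16/25

The OU SDE dX = -theta X dt + sigma dB admits the integrating factor exp(theta t): d(exp(theta t) X_t) = sigma exp(theta t) dB_t. Integrating from 0 to t gives X_t = x_0 * exp(-theta t) + sigma * int_0^t exp(-theta (t-s)) dB_s for any initial x_0. The Itô integral has variance (by the Itô isometry) sigma^2 * int_0^t exp(-2 theta (t - s)) ds = sigma^2 * (1 - exp(-2 theta t)) / (2 theta), independent of x_0.
With theta = 2, sigma = 8/5:
  Var(X_t) = (8/5)^2 * (1 - exp(-2*2 t)) / (2 * 2) = 16/25 - 16*exp(-4*t)/25.
As t -> infinity, exp(-2*2 t) -> 0, so the stationary variance is sigma^2 / (2 theta) = 16/25.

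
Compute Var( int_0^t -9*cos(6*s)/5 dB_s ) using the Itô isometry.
Var = 81*t/50 + 27*sin(12*t)/200

The Itô integral of a deterministic integrand f(s) has mean 0 because each increment f(s) * (B_{s+ds} - B_s) has mean 0. By the Itô isometry:
  Var( int_0^t f(s) dB_s ) = E[ (int_0^t f(s) dB_s)^2 ] = int_0^t f(s)^2 ds.
Here f(s) = -9*cos(6*s)/5, so f(s)^2 = 81*cos(6*s)^2/25. Integrate:
  int_0^t (81*cos(6*s)^2/25) ds = 81*t/50 + 27*sin(12*t)/200.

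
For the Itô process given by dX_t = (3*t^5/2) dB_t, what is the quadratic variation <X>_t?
<X>_t = 9*t^11/44

For an Itô process dX_t = a(t) dt + b(t) dB_t, the quadratic variation is <X>_t = int_0^t b(s)^2 ds (the drift term does not contribute). Here b(s) = 3*s^5/2, so
  b(s)^2 = 9*s^10/4.
Integrating from 0 to t:
  <X>_t = int_0^t (9*s^10/4) ds = 9*t^11/44.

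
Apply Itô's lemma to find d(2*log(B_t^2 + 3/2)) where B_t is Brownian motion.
d(2*log(B_t^2 + 3/2)) = (4*(3 - 2*B_t^2)/(2*B_t^2 + 3)^2) dt + (8*B_t/(2*B_t^2 + 3)) dB_t

Itô's formula for f(B_t) gives d f(B_t) = f'(B_t) dB_t + (1/2) f''(B_t) dt. Compute derivatives of f(x) = 2*log(x^2 + 3/2):
  f'(x)  = 8*x/(2*x^2 + 3)
  f''(x) = 8*(3 - 2*x^2)/(2*x^2 + 3)^2
Substitute x = B_t and multiply the f'' term by 1/2:
  drift     = (1/2) * (8*(3 - 2*x^2)/(2*x^2 + 3)^2) evaluated at B_t = 4*(3 - 2*B_t^2)/(2*B_t^2 + 3)^2
  diffusion = (8*x/(2*x^2 + 3)) evaluated at B_t = 8*B_t/(2*B_t^2 + 3)
Therefore d(2*log(B_t^2 + 3/2)) = (4*(3 - 2*B_t^2)/(2*B_t^2 + 3)^2) dt + (8*B_t/(2*B_t^2 + 3)) dB_t.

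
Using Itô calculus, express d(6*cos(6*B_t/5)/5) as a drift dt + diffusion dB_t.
d(6*cos(6*B_t/5)/5) = (-108*cos(6*B_t/5)/125) dt + (-36*sin(6*B_t/5)/25) dB_t

Itô's formula for f(B_t) gives d f(B_t) = f'(B_t) dB_t + (1/2) f''(B_t) dt. Compute derivatives of f(x) = 6*cos(6*x/5)/5:
  f'(x)  = -36*sin(6*x/5)/25
  f''(x) = -216*cos(6*x/5)/125
Substitute x = B_t and multiply the f'' term by 1/2:
  drift     = (1/2) * (-216*cos(6*x/5)/125) evaluated at B_t = -108*cos(6*B_t/5)/125
  diffusion = (-36*sin(6*x/5)/25) evaluated at B_t = -36*sin(6*B_t/5)/25
Therefore d(6*cos(6*B_t/5)/5) = (-108*cos(6*B_t/5)/125) dt + (-36*sin(6*B_t/5)/25) dB_t.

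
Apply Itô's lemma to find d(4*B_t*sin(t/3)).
d(4*B_t*sin(t/3)) = (4*B_t*cos(t/3)/3) dt + (4*sin(t/3)) dB_t

Itô's formula for f(t, x): d f(t, B_t) = (f_t + (1/2) f_xx) dt + f_x dB_t. Compute partials of f(t, x) = 4*x*sin(t/3):
  f_t(t,x)  = 4*x*cos(t/3)/3
  f_x(t,x)  = 4*sin(t/3)
  f_xx(t,x) = 0
Assemble drift = f_t + (1/2) f_xx = 4*x*cos(t/3)/3 and diffusion = f_x = 4*sin(t/3). Substituting x = B_t:
  d(4*B_t*sin(t/3)) = (4*B_t*cos(t/3)/3) dt + (4*sin(t/3)) dB_t.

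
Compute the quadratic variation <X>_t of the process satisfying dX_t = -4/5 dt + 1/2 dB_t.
<X>_t = t/4

For an Itô process dX_t = a(t) dt + b(t) dB_t, the quadratic variation is <X>_t = int_0^t b(s)^2 ds (the drift term does not contribute). Here b(s) = 1/2, so
  b(s)^2 = 1/4.
Integrating from 0 to t:
  <X>_t = int_0^t (1/4) ds = t/4.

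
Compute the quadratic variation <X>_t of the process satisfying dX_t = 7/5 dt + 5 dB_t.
<X>_t = 25*t

For an Itô process dX_t = a(t) dt + b(t) dB_t, the quadratic variation is <X>_t = int_0^t b(s)^2 ds (the drift term does not contribute). Here b(s) = 5, so
  b(s)^2 = 25.
Integrating from 0 to t:
  <X>_t = int_0^t (25) ds = 25*t.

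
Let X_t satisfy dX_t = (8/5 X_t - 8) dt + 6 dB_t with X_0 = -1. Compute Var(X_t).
Var(X_t) = 45*exp(16*t/5)/4 - 45/4

The variance V(t) = Var(X_t) satisfies V'(t) = 2 a V(t) + c^2 with V(0) = 0 (drift coefficient is linear in X, diffusion is constant). With a = 8/5, c = 6, the solution is
  V(t) = (c^2 / (2 a)) * (exp(2 a t) - 1)
       = (6^2 / (2*(8/5))) * (exp((16/5) t) - 1)
       = 45*exp(16*t/5)/4 - 45/4.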